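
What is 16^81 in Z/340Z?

Using repeated squaring:
81 in binary is 1010001, i.e. 81 = 64 + 16 + 1.
16^1 ≡ 16 (mod 340)
16^2 ≡ 16^2 = 256 (mod 340)
16^4 ≡ 256^2 = 65536 ≡ 256 (mod 340)
16^8 ≡ 256^2 = 65536 ≡ 256 (mod 340)
16^16 ≡ 256^2 = 65536 ≡ 256 (mod 340)
16^32 ≡ 256^2 = 65536 ≡ 256 (mod 340)
16^64 ≡ 256^2 = 65536 ≡ 256 (mod 340)
16^81 = 16^64 * 16^16 * 16^1 ≡ 256 * 256 * 16 (mod 340).
Accumulate the product:
256 * 256 = 65536 ≡ 256
256 * 16 = 4096 ≡ 16

16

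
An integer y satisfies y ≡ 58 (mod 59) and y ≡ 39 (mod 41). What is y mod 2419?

59⁻¹ mod 41: 59·16 ≡ 1 (mod 41), so 59⁻¹ ≡ 16.
y = 58 + 59·((39 − 58)·16 mod 41) = 58 + 59·24 = 1474.
Check: 1474 mod 59 = 58, 1474 mod 41 = 39. ✓

1474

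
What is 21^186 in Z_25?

186 in binary is 10111010, i.e. 186 = 128 + 32 + 16 + 8 + 2.
21^1 ≡ 21 (mod 25)
21^2 ≡ 21^2 = 441 ≡ 16 (mod 25)
21^4 ≡ 16^2 = 256 ≡ 6 (mod 25)
21^8 ≡ 6^2 = 36 ≡ 11 (mod 25)
21^16 ≡ 11^2 = 121 ≡ 21 (mod 25)
21^32 ≡ 21^2 = 441 ≡ 16 (mod 25)
21^64 ≡ 16^2 = 256 ≡ 6 (mod 25)
21^128 ≡ 6^2 = 36 ≡ 11 (mod 25)
21^186 = 21^128 * 21^32 * 21^16 * 21^8 * 21^2 ≡ 11 * 16 * 21 * 11 * 16 (mod 25).
Accumulate the product:
11 * 16 = 176 ≡ 1
1 * 21 = 21
21 * 11 = 231 ≡ 6
6 * 16 = 96 ≡ 21

21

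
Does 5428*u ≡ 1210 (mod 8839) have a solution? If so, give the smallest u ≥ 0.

gcd(5428, 8839) = 1, so a unique solution mod 8839 exists.
5428⁻¹ ≡ 2568 (mod 8839).
u ≡ 2568*1210 ≡ 4791 (mod 8839).

4791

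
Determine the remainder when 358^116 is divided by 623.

64

Compute successive squares:
116 in binary is 1110100, i.e. 116 = 64 + 32 + 16 + 4.
358^1 ≡ 358 (mod 623)
358^2 ≡ 358^2 = 128164 ≡ 449 (mod 623)
358^4 ≡ 449^2 = 201601 ≡ 372 (mod 623)
358^8 ≡ 372^2 = 138384 ≡ 78 (mod 623)
358^16 ≡ 78^2 = 6084 ≡ 477 (mod 623)
358^32 ≡ 477^2 = 227529 ≡ 134 (mod 623)
358^64 ≡ 134^2 = 17956 ≡ 512 (mod 623)
358^116 = 358^64 * 358^32 * 358^16 * 358^4 ≡ 512 * 134 * 477 * 372 (mod 623).
Accumulate the product:
512 * 134 = 68608 ≡ 78
78 * 477 = 37206 ≡ 449
449 * 372 = 167028 ≡ 64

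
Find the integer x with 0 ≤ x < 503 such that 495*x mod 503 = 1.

440

Apply the Euclidean algorithm and back-substitute:
503 = 1×495 + 8
495 = 61×8 + 7
8 = 1×7 + 1
7 = 7×1 + 0
gcd(495, 503) = 1, so the inverse exists.
Back-substitute for 1:
1 = 1×8 − 1×7
  = −1×495 + 62×8
  = 62×503 − 63×495
So 495⁻¹ ≡ −63 ≡ 440 (mod 503).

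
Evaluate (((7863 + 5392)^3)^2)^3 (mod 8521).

7863 + 5392 = 13255 ≡ 4734 (mod 8521)
(4734)^3 ≡ 1952 (mod 8521)
(1952)^2 ≡ 1417 (mod 8521)
(1417)^3 ≡ 8292 (mod 8521)

8292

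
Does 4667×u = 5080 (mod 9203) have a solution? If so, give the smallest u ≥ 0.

7173

gcd(4667, 9203) = 1, so a unique solution mod 9203 exists.
4667⁻¹ ≡ 8641 (mod 9203).
u ≡ 8641×5080 ≡ 7173 (mod 9203).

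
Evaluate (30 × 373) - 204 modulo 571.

137

30 × 373 = 11190 ≡ 341 (mod 571)
341 - 204 = 137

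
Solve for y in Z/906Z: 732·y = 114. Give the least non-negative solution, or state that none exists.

gcd(732, 906) = 6, and 6 | 114, so solutions exist.
Divide through by 6: 122·y = 19 (mod 151).
122⁻¹ ≡ 26 (mod 151).
y ≡ 26·19 ≡ 41 (mod 151).
The smallest non-negative solution is y = 41.

41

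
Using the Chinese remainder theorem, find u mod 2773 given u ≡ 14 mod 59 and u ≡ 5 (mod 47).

59⁻¹ mod 47: 59*4 ≡ 1 (mod 47), so 59⁻¹ ≡ 4.
u = 14 + 59*((5 − 14)*4 mod 47) = 14 + 59*11 = 663.
Check: 663 mod 59 = 14, 663 mod 47 = 5. ✓

663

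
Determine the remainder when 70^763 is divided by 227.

Using repeated squaring:
763 in binary is 1011111011, i.e. 763 = 512 + 128 + 64 + 32 + 16 + 8 + 2 + 1.
70^1 ≡ 70 (mod 227)
70^2 ≡ 70^2 = 4900 ≡ 133 (mod 227)
70^4 ≡ 133^2 = 17689 ≡ 210 (mod 227)
70^8 ≡ 210^2 = 44100 ≡ 62 (mod 227)
70^16 ≡ 62^2 = 3844 ≡ 212 (mod 227)
70^32 ≡ 212^2 = 44944 ≡ 225 (mod 227)
70^64 ≡ 225^2 = 50625 ≡ 4 (mod 227)
70^128 ≡ 4^2 = 16 (mod 227)
70^256 ≡ 16^2 = 256 ≡ 29 (mod 227)
70^512 ≡ 29^2 = 841 ≡ 160 (mod 227)
70^763 = 70^512 * 70^128 * 70^64 * 70^32 * 70^16 * 70^8 * 70^2 * 70^1 ≡ 160 * 16 * 4 * 225 * 212 * 62 * 133 * 70 (mod 227).
Accumulate the product:
160 * 16 = 2560 ≡ 63
63 * 4 = 252 ≡ 25
25 * 225 = 5625 ≡ 177
177 * 212 = 37524 ≡ 69
69 * 62 = 4278 ≡ 192
192 * 133 = 25536 ≡ 112
112 * 70 = 7840 ≡ 122

122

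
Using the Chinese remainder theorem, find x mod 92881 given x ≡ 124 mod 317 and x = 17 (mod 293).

317⁻¹ mod 293: 317×232 ≡ 1 (mod 293), so 317⁻¹ ≡ 232.
x = 124 + 317×((17 − 124)×232 mod 293) = 124 + 317×81 = 25801.
Check: 25801 mod 317 = 124, 25801 mod 293 = 17. ✓

25801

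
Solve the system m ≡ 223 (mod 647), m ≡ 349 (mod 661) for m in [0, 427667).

647⁻¹ mod 661: 647·236 ≡ 1 (mod 661), so 647⁻¹ ≡ 236.
m = 223 + 647·((349 − 223)·236 mod 661) = 223 + 647·652 = 422067.

422067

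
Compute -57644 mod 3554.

-57644 = -17·3554 + 2774, so -57644 ≡ 2774 (mod 3554).

2774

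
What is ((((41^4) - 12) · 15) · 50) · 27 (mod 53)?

4

(41)^4 ≡ 13 (mod 53)
13 - 12 = 1
1 · 15 = 15
15 · 50 = 750 ≡ 8 (mod 53)
8 · 27 = 216 ≡ 4 (mod 53)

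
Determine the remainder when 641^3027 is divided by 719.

265

Compute successive squares:
3027 in binary is 101111010011, i.e. 3027 = 2048 + 512 + 256 + 128 + 64 + 16 + 2 + 1.
641^1 ≡ 641 (mod 719)
641^2 ≡ 641^2 = 410881 ≡ 332 (mod 719)
641^4 ≡ 332^2 = 110224 ≡ 217 (mod 719)
641^8 ≡ 217^2 = 47089 ≡ 354 (mod 719)
641^16 ≡ 354^2 = 125316 ≡ 210 (mod 719)
641^32 ≡ 210^2 = 44100 ≡ 241 (mod 719)
641^64 ≡ 241^2 = 58081 ≡ 561 (mod 719)
641^128 ≡ 561^2 = 314721 ≡ 518 (mod 719)
641^256 ≡ 518^2 = 268324 ≡ 137 (mod 719)
641^512 ≡ 137^2 = 18769 ≡ 75 (mod 719)
641^1024 ≡ 75^2 = 5625 ≡ 592 (mod 719)
641^2048 ≡ 592^2 = 350464 ≡ 311 (mod 719)
641^3027 = 641^2048 · 641^512 · 641^256 · 641^128 · 641^64 · 641^16 · 641^2 · 641^1 ≡ 311 · 75 · 137 · 518 · 561 · 210 · 332 · 641 (mod 719).
Accumulate the product:
311 · 75 = 23325 ≡ 317
317 · 137 = 43429 ≡ 289
289 · 518 = 149702 ≡ 150
150 · 561 = 84150 ≡ 27
27 · 210 = 5670 ≡ 637
637 · 332 = 211484 ≡ 98
98 · 641 = 62818 ≡ 265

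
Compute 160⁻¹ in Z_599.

599 = 3×160 + 119
160 = 1×119 + 41
119 = 2×41 + 37
41 = 1×37 + 4
37 = 9×4 + 1
4 = 4×1 + 0
gcd(160, 599) = 1, so the inverse exists.
Bézout: 1 = 39×599 − 146×160.
So 160⁻¹ ≡ −146 ≡ 453 (mod 599).

453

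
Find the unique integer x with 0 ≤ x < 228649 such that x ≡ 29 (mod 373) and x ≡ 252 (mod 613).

373⁻¹ mod 613: 373×401 ≡ 1 (mod 613), so 373⁻¹ ≡ 401.
x = 29 + 373×((252 − 29)×401 mod 613) = 29 + 373×538 = 200703.

200703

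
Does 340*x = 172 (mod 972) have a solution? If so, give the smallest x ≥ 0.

112

gcd(340, 972) = 4, and 4 | 172, so solutions exist.
Divide through by 4: 85*x = 43 (mod 243).
85⁻¹ ≡ 223 (mod 243).
x ≡ 223*43 ≡ 112 (mod 243).
The smallest non-negative solution is x = 112.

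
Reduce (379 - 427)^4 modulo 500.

416

379 - 427 = -48 ≡ 452 (mod 500)
(452)^4 ≡ 416 (mod 500)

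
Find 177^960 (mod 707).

589

Using repeated squaring:
177^1 ≡ 177 (mod 707)
177^2 ≡ 177^2 = 31329 ≡ 221 (mod 707)
177^4 ≡ 221^2 = 48841 ≡ 58 (mod 707)
177^8 ≡ 58^2 = 3364 ≡ 536 (mod 707)
177^16 ≡ 536^2 = 287296 ≡ 254 (mod 707)
177^32 ≡ 254^2 = 64516 ≡ 179 (mod 707)
177^64 ≡ 179^2 = 32041 ≡ 226 (mod 707)
177^128 ≡ 226^2 = 51076 ≡ 172 (mod 707)
177^256 ≡ 172^2 = 29584 ≡ 597 (mod 707)
177^512 ≡ 597^2 = 356409 ≡ 81 (mod 707)
177^960 = 177^512 * 177^256 * 177^128 * 177^64 ≡ 81 * 597 * 172 * 226 (mod 707).
Accumulate the product:
81 * 597 = 48357 ≡ 281
281 * 172 = 48332 ≡ 256
256 * 226 = 57856 ≡ 589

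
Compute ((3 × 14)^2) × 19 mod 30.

6

3 × 14 = 42 ≡ 12 (mod 30)
(12)^2 ≡ 24 (mod 30)
24 × 19 = 456 ≡ 6 (mod 30)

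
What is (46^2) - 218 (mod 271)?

1

(46)^2 ≡ 219 (mod 271)
219 - 218 = 1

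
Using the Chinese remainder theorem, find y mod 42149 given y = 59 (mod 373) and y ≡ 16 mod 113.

8265

373⁻¹ mod 113: 373×10 ≡ 1 (mod 113), so 373⁻¹ ≡ 10.
y = 59 + 373×((16 − 59)×10 mod 113) = 59 + 373×22 = 8265.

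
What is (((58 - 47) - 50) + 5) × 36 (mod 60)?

36

58 - 47 = 11
11 - 50 = -39 ≡ 21 (mod 60)
21 + 5 = 26
26 × 36 = 936 ≡ 36 (mod 60)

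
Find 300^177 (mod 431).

177 in binary is 10110001, i.e. 177 = 128 + 32 + 16 + 1.
300^1 ≡ 300 (mod 431)
300^2 ≡ 300^2 = 90000 ≡ 352 (mod 431)
300^4 ≡ 352^2 = 123904 ≡ 207 (mod 431)
300^8 ≡ 207^2 = 42849 ≡ 180 (mod 431)
300^16 ≡ 180^2 = 32400 ≡ 75 (mod 431)
300^32 ≡ 75^2 = 5625 ≡ 22 (mod 431)
300^64 ≡ 22^2 = 484 ≡ 53 (mod 431)
300^128 ≡ 53^2 = 2809 ≡ 223 (mod 431)
300^177 = 300^128 × 300^32 × 300^16 × 300^1 ≡ 223 × 22 × 75 × 300 (mod 431).
Accumulate the product:
223 × 22 = 4906 ≡ 165
165 × 75 = 12375 ≡ 307
307 × 300 = 92100 ≡ 297

297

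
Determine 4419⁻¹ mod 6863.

6863 = 1×4419 + 2444
4419 = 1×2444 + 1975
2444 = 1×1975 + 469
1975 = 4×469 + 99
469 = 4×99 + 73
99 = 1×73 + 26
73 = 2×26 + 21
26 = 1×21 + 5
21 = 4×5 + 1
5 = 5×1 + 0
gcd(4419, 6863) = 1, so the inverse exists.
Bézout: 1 = 848×6863 − 1317×4419.
So 4419⁻¹ ≡ −1317 ≡ 5546 (mod 6863).

5546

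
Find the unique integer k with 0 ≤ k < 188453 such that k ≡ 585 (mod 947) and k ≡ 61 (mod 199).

947⁻¹ mod 199: 947×29 ≡ 1 (mod 199), so 947⁻¹ ≡ 29.
k = 585 + 947×((61 − 585)×29 mod 199) = 585 + 947×127 = 120854.
Check: 120854 mod 947 = 585, 120854 mod 199 = 61. ✓

120854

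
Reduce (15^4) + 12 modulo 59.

15

(15)^4 ≡ 3 (mod 59)
3 + 12 = 15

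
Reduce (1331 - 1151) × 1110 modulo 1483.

1331 - 1151 = 180
180 × 1110 = 199800 ≡ 1078 (mod 1483)

1078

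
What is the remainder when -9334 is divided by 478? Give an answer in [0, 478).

-9334 = -20×478 + 226, so -9334 ≡ 226 (mod 478).

226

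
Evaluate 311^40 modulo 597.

Compute successive squares:
40 in binary is 101000, i.e. 40 = 32 + 8.
311^1 ≡ 311 (mod 597)
311^2 ≡ 311^2 = 96721 ≡ 7 (mod 597)
311^4 ≡ 7^2 = 49 (mod 597)
311^8 ≡ 49^2 = 2401 ≡ 13 (mod 597)
311^16 ≡ 13^2 = 169 (mod 597)
311^32 ≡ 169^2 = 28561 ≡ 502 (mod 597)
311^40 = 311^32 × 311^8 ≡ 502 × 13 (mod 597).
502 × 13 = 6526 ≡ 556 (mod 597).

556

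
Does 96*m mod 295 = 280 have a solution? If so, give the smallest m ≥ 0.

gcd(96, 295) = 1, so a unique solution mod 295 exists.
96⁻¹ ≡ 126 (mod 295).
m ≡ 126*280 ≡ 175 (mod 295).

175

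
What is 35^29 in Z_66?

Compute successive squares:
29 in binary is 11101, i.e. 29 = 16 + 8 + 4 + 1.
35^1 ≡ 35 (mod 66)
35^2 ≡ 35^2 = 1225 ≡ 37 (mod 66)
35^4 ≡ 37^2 = 1369 ≡ 49 (mod 66)
35^8 ≡ 49^2 = 2401 ≡ 25 (mod 66)
35^16 ≡ 25^2 = 625 ≡ 31 (mod 66)
35^29 = 35^16 * 35^8 * 35^4 * 35^1 ≡ 31 * 25 * 49 * 35 (mod 66).
Accumulate the product:
31 * 25 = 775 ≡ 49
49 * 49 = 2401 ≡ 25
25 * 35 = 875 ≡ 17

17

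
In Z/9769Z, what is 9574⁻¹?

7715

By the extended Euclidean algorithm:
9769 = 1*9574 + 195
9574 = 49*195 + 19
195 = 10*19 + 5
19 = 3*5 + 4
5 = 1*4 + 1
4 = 4*1 + 0
gcd(9574, 9769) = 1, so the inverse exists.
Back-substitute for 1:
1 = 1*5 − 1*4
  = −1*19 + 4*5
  = 4*195 − 41*19
  = −41*9574 + 2013*195
  = 2013*9769 − 2054*9574
So 9574⁻¹ ≡ −2054 ≡ 7715 (mod 9769).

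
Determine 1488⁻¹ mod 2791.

Run the extended Euclidean algorithm:
2791 = 1·1488 + 1303
1488 = 1·1303 + 185
1303 = 7·185 + 8
185 = 23·8 + 1
8 = 8·1 + 0
gcd(1488, 2791) = 1, so the inverse exists.
Back-substitute for 1:
1 = 1·185 − 23·8
  = −23·1303 + 162·185
  = 162·1488 − 185·1303
  = −185·2791 + 347·1488
So 1488⁻¹ ≡ 347 (mod 2791).

347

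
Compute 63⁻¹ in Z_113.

61

Run the extended Euclidean algorithm:
113 = 1×63 + 50
63 = 1×50 + 13
50 = 3×13 + 11
13 = 1×11 + 2
11 = 5×2 + 1
2 = 2×1 + 0
gcd(63, 113) = 1, so the inverse exists.
Bézout: 1 = 29×113 − 52×63.
So 63⁻¹ ≡ −52 ≡ 61 (mod 113).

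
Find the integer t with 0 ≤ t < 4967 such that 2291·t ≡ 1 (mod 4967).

Apply the Euclidean algorithm and back-substitute:
4967 = 2×2291 + 385
2291 = 5×385 + 366
385 = 1×366 + 19
366 = 19×19 + 5
19 = 3×5 + 4
5 = 1×4 + 1
4 = 4×1 + 0
gcd(2291, 4967) = 1, so the inverse exists.
Back-substitute for 1:
1 = 1×5 − 1×4
  = −1×19 + 4×5
  = 4×366 − 77×19
  = −77×385 + 81×366
  = 81×2291 − 482×385
  = −482×4967 + 1045×2291
So 2291⁻¹ ≡ 1045 (mod 4967).

1045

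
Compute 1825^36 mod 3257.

Compute successive squares:
36 in binary is 100100, i.e. 36 = 32 + 4.
1825^1 ≡ 1825 (mod 3257)
1825^2 ≡ 1825^2 = 3330625 ≡ 1971 (mod 3257)
1825^4 ≡ 1971^2 = 3884841 ≡ 2497 (mod 3257)
1825^8 ≡ 2497^2 = 6235009 ≡ 1111 (mod 3257)
1825^16 ≡ 1111^2 = 1234321 ≡ 3175 (mod 3257)
1825^32 ≡ 3175^2 = 10080625 ≡ 210 (mod 3257)
1825^36 = 1825^32 · 1825^4 ≡ 210 · 2497 (mod 3257).
210 · 2497 = 524370 ≡ 3250 (mod 3257).

3250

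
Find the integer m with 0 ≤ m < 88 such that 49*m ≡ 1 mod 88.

9

Run the extended Euclidean algorithm:
88 = 1×49 + 39
49 = 1×39 + 10
39 = 3×10 + 9
10 = 1×9 + 1
9 = 9×1 + 0
gcd(49, 88) = 1, so the inverse exists.
Bézout: 1 = −5×88 + 9×49.
So 49⁻¹ ≡ 9 (mod 88).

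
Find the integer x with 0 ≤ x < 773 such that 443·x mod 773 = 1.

773 = 1·443 + 330
443 = 1·330 + 113
330 = 2·113 + 104
113 = 1·104 + 9
104 = 11·9 + 5
9 = 1·5 + 4
5 = 1·4 + 1
4 = 4·1 + 0
gcd(443, 773) = 1, so the inverse exists.
Back-substitute for 1:
1 = 1·5 − 1·4
  = −1·9 + 2·5
  = 2·104 − 23·9
  = −23·113 + 25·104
  = 25·330 − 73·113
  = −73·443 + 98·330
  = 98·773 − 171·443
So 443⁻¹ ≡ −171 ≡ 602 (mod 773).

602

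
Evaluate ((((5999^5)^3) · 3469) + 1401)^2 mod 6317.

1842

(5999)^5 ≡ 5557 (mod 6317)
(5557)^3 ≡ 4964 (mod 6317)
4964 · 3469 = 17220116 ≡ 6291 (mod 6317)
6291 + 1401 = 7692 ≡ 1375 (mod 6317)
(1375)^2 ≡ 1842 (mod 6317)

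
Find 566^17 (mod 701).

17 in binary is 10001, i.e. 17 = 16 + 1.
566^1 ≡ 566 (mod 701)
566^2 ≡ 566^2 = 320356 ≡ 700 (mod 701)
566^4 ≡ 700^2 = 490000 ≡ 1 (mod 701)
566^8 ≡ 1^2 = 1 (mod 701)
566^16 ≡ 1^2 = 1 (mod 701)
566^17 = 566^16 · 566^1 ≡ 1 · 566 (mod 701).
1 · 566 = 566 ≡ 566 (mod 701).

566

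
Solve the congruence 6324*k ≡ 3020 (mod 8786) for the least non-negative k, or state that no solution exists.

2454

gcd(6324, 8786) = 2, and 2 | 3020, so solutions exist.
Divide through by 2: 3162*k mod 4393 = 1510.
3162⁻¹ ≡ 182 (mod 4393).
k ≡ 182*1510 ≡ 2454 (mod 4393).
The smallest non-negative solution is k = 2454.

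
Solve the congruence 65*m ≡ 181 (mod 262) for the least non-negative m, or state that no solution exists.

gcd(65, 262) = 1, so a unique solution mod 262 exists.
65⁻¹ ≡ 129 (mod 262).
m ≡ 129*181 ≡ 31 (mod 262).

31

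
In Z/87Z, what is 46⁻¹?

Run the extended Euclidean algorithm:
87 = 1*46 + 41
46 = 1*41 + 5
41 = 8*5 + 1
5 = 5*1 + 0
gcd(46, 87) = 1, so the inverse exists.
Bézout: 1 = 9*87 − 17*46.
So 46⁻¹ ≡ −17 ≡ 70 (mod 87).

70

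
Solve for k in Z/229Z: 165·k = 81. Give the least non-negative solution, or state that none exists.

gcd(165, 229) = 1, so a unique solution mod 229 exists.
165⁻¹ ≡ 161 (mod 229).
k ≡ 161·81 ≡ 217 (mod 229).

217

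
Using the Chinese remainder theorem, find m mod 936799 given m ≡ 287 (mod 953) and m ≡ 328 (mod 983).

953⁻¹ mod 983: 953*557 ≡ 1 (mod 983), so 953⁻¹ ≡ 557.
m = 287 + 953*((328 − 287)*557 mod 983) = 287 + 953*228 = 217571.
Check: 217571 mod 953 = 287, 217571 mod 983 = 328. ✓

217571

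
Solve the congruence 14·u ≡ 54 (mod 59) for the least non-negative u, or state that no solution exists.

46

gcd(14, 59) = 1, so a unique solution mod 59 exists.
14⁻¹ ≡ 38 (mod 59).
u ≡ 38·54 ≡ 46 (mod 59).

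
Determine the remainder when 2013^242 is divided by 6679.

541

By square-and-multiply:
2013^1 ≡ 2013 (mod 6679)
2013^2 ≡ 2013^2 = 4052169 ≡ 4695 (mod 6679)
2013^4 ≡ 4695^2 = 22043025 ≡ 2325 (mod 6679)
2013^8 ≡ 2325^2 = 5405625 ≡ 2314 (mod 6679)
2013^16 ≡ 2314^2 = 5354596 ≡ 4717 (mod 6679)
2013^32 ≡ 4717^2 = 22250089 ≡ 2340 (mod 6679)
2013^64 ≡ 2340^2 = 5475600 ≡ 5499 (mod 6679)
2013^128 ≡ 5499^2 = 30239001 ≡ 3168 (mod 6679)
2013^242 = 2013^128 · 2013^64 · 2013^32 · 2013^16 · 2013^2 ≡ 3168 · 5499 · 2340 · 4717 · 4695 (mod 6679).
Accumulate the product:
3168 · 5499 = 17420832 ≡ 2000
2000 · 2340 = 4680000 ≡ 4700
4700 · 4717 = 22169900 ≡ 2299
2299 · 4695 = 10793805 ≡ 541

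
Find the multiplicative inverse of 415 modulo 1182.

319

1182 = 2·415 + 352
415 = 1·352 + 63
352 = 5·63 + 37
63 = 1·37 + 26
37 = 1·26 + 11
26 = 2·11 + 4
11 = 2·4 + 3
4 = 1·3 + 1
3 = 3·1 + 0
gcd(415, 1182) = 1, so the inverse exists.
Bézout: 1 = −112·1182 + 319·415.
So 415⁻¹ ≡ 319 (mod 1182).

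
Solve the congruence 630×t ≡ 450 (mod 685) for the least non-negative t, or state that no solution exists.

gcd(630, 685) = 5, and 5 | 450, so solutions exist.
Divide through by 5: 126×t ≡ 90 (mod 137).
126⁻¹ ≡ 112 (mod 137).
t ≡ 112×90 ≡ 79 (mod 137).
The smallest non-negative solution is t = 79.

79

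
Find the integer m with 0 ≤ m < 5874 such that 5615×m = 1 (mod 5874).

1769

Run the extended Euclidean algorithm:
5874 = 1*5615 + 259
5615 = 21*259 + 176
259 = 1*176 + 83
176 = 2*83 + 10
83 = 8*10 + 3
10 = 3*3 + 1
3 = 3*1 + 0
gcd(5615, 5874) = 1, so the inverse exists.
Back-substitute for 1:
1 = 1*10 − 3*3
  = −3*83 + 25*10
  = 25*176 − 53*83
  = −53*259 + 78*176
  = 78*5615 − 1691*259
  = −1691*5874 + 1769*5615
So 5615⁻¹ ≡ 1769 (mod 5874).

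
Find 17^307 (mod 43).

Compute successive squares:
307 in binary is 100110011, i.e. 307 = 256 + 32 + 16 + 2 + 1.
17^1 ≡ 17 (mod 43)
17^2 ≡ 17^2 = 289 ≡ 31 (mod 43)
17^4 ≡ 31^2 = 961 ≡ 15 (mod 43)
17^8 ≡ 15^2 = 225 ≡ 10 (mod 43)
17^16 ≡ 10^2 = 100 ≡ 14 (mod 43)
17^32 ≡ 14^2 = 196 ≡ 24 (mod 43)
17^64 ≡ 24^2 = 576 ≡ 17 (mod 43)
17^128 ≡ 17^2 = 289 ≡ 31 (mod 43)
17^256 ≡ 31^2 = 961 ≡ 15 (mod 43)
17^307 = 17^256 · 17^32 · 17^16 · 17^2 · 17^1 ≡ 15 · 24 · 14 · 31 · 17 (mod 43).
Accumulate the product:
15 · 24 = 360 ≡ 16
16 · 14 = 224 ≡ 9
9 · 31 = 279 ≡ 21
21 · 17 = 357 ≡ 13

13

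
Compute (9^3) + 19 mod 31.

(9)^3 ≡ 16 (mod 31)
16 + 19 = 35 ≡ 4 (mod 31)

4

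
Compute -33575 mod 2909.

-33575 = -12*2909 + 1333, so -33575 ≡ 1333 (mod 2909).

1333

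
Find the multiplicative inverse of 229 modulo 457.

2

Run the extended Euclidean algorithm:
457 = 1*229 + 228
229 = 1*228 + 1
228 = 228*1 + 0
gcd(229, 457) = 1, so the inverse exists.
Back-substitute for 1:
1 = 1*229 − 1*228
  = −1*457 + 2*229
So 229⁻¹ ≡ 2 (mod 457).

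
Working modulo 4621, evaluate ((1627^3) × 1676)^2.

520

(1627)^3 ≡ 600 (mod 4621)
600 × 1676 = 1005600 ≡ 2843 (mod 4621)
(2843)^2 ≡ 520 (mod 4621)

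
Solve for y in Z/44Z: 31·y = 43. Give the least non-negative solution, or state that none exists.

17

gcd(31, 44) = 1, so a unique solution mod 44 exists.
31⁻¹ ≡ 27 (mod 44).
y ≡ 27·43 ≡ 17 (mod 44).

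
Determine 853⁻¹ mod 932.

873

932 = 1*853 + 79
853 = 10*79 + 63
79 = 1*63 + 16
63 = 3*16 + 15
16 = 1*15 + 1
15 = 15*1 + 0
gcd(853, 932) = 1, so the inverse exists.
Back-substitute for 1:
1 = 1*16 − 1*15
  = −1*63 + 4*16
  = 4*79 − 5*63
  = −5*853 + 54*79
  = 54*932 − 59*853
So 853⁻¹ ≡ −59 ≡ 873 (mod 932).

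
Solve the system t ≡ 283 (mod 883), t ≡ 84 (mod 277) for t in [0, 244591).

123903

883⁻¹ mod 277: 883*16 ≡ 1 (mod 277), so 883⁻¹ ≡ 16.
t = 283 + 883*((84 − 283)*16 mod 277) = 283 + 883*140 = 123903.
Check: 123903 mod 883 = 283, 123903 mod 277 = 84. ✓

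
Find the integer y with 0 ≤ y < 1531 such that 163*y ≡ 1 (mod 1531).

By the extended Euclidean algorithm:
1531 = 9×163 + 64
163 = 2×64 + 35
64 = 1×35 + 29
35 = 1×29 + 6
29 = 4×6 + 5
6 = 1×5 + 1
5 = 5×1 + 0
gcd(163, 1531) = 1, so the inverse exists.
Bézout: 1 = −28×1531 + 263×163.
So 163⁻¹ ≡ 263 (mod 1531).

263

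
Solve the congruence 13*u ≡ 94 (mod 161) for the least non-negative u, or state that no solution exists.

gcd(13, 161) = 1, so a unique solution mod 161 exists.
13⁻¹ ≡ 62 (mod 161).
u ≡ 62*94 ≡ 32 (mod 161).

32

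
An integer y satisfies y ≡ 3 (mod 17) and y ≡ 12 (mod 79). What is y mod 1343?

17⁻¹ mod 79: 17·14 ≡ 1 (mod 79), so 17⁻¹ ≡ 14.
y = 3 + 17·((12 − 3)·14 mod 79) = 3 + 17·47 = 802.

802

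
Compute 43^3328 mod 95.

By square-and-multiply:
3328 in binary is 110100000000, i.e. 3328 = 2048 + 1024 + 256.
43^1 ≡ 43 (mod 95)
43^2 ≡ 43^2 = 1849 ≡ 44 (mod 95)
43^4 ≡ 44^2 = 1936 ≡ 36 (mod 95)
43^8 ≡ 36^2 = 1296 ≡ 61 (mod 95)
43^16 ≡ 61^2 = 3721 ≡ 16 (mod 95)
43^32 ≡ 16^2 = 256 ≡ 66 (mod 95)
43^64 ≡ 66^2 = 4356 ≡ 81 (mod 95)
43^128 ≡ 81^2 = 6561 ≡ 6 (mod 95)
43^256 ≡ 6^2 = 36 (mod 95)
43^512 ≡ 36^2 = 1296 ≡ 61 (mod 95)
43^1024 ≡ 61^2 = 3721 ≡ 16 (mod 95)
43^2048 ≡ 16^2 = 256 ≡ 66 (mod 95)
43^3328 = 43^2048 · 43^1024 · 43^256 ≡ 66 · 16 · 36 (mod 95).
Accumulate the product:
66 · 16 = 1056 ≡ 11
11 · 36 = 396 ≡ 16

16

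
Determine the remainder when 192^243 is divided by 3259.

1615

Compute successive squares:
192^1 ≡ 192 (mod 3259)
192^2 ≡ 192^2 = 36864 ≡ 1015 (mod 3259)
192^4 ≡ 1015^2 = 1030225 ≡ 381 (mod 3259)
192^8 ≡ 381^2 = 145161 ≡ 1765 (mod 3259)
192^16 ≡ 1765^2 = 3115225 ≡ 2880 (mod 3259)
192^32 ≡ 2880^2 = 8294400 ≡ 245 (mod 3259)
192^64 ≡ 245^2 = 60025 ≡ 1363 (mod 3259)
192^128 ≡ 1363^2 = 1857769 ≡ 139 (mod 3259)
192^243 = 192^128 × 192^64 × 192^32 × 192^16 × 192^2 × 192^1 ≡ 139 × 1363 × 245 × 2880 × 1015 × 192 (mod 3259).
Accumulate the product:
139 × 1363 = 189457 ≡ 435
435 × 245 = 106575 ≡ 2287
2287 × 2880 = 6586560 ≡ 121
121 × 1015 = 122815 ≡ 2232
2232 × 192 = 428544 ≡ 1615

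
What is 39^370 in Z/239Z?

15

Using repeated squaring:
39^1 ≡ 39 (mod 239)
39^2 ≡ 39^2 = 1521 ≡ 87 (mod 239)
39^4 ≡ 87^2 = 7569 ≡ 160 (mod 239)
39^8 ≡ 160^2 = 25600 ≡ 27 (mod 239)
39^16 ≡ 27^2 = 729 ≡ 12 (mod 239)
39^32 ≡ 12^2 = 144 (mod 239)
39^64 ≡ 144^2 = 20736 ≡ 182 (mod 239)
39^128 ≡ 182^2 = 33124 ≡ 142 (mod 239)
39^256 ≡ 142^2 = 20164 ≡ 88 (mod 239)
39^370 = 39^256 × 39^64 × 39^32 × 39^16 × 39^2 ≡ 88 × 182 × 144 × 12 × 87 (mod 239).
Accumulate the product:
88 × 182 = 16016 ≡ 3
3 × 144 = 432 ≡ 193
193 × 12 = 2316 ≡ 165
165 × 87 = 14355 ≡ 15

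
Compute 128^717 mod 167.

61

717 in binary is 1011001101, i.e. 717 = 512 + 128 + 64 + 8 + 4 + 1.
128^1 ≡ 128 (mod 167)
128^2 ≡ 128^2 = 16384 ≡ 18 (mod 167)
128^4 ≡ 18^2 = 324 ≡ 157 (mod 167)
128^8 ≡ 157^2 = 24649 ≡ 100 (mod 167)
128^16 ≡ 100^2 = 10000 ≡ 147 (mod 167)
128^32 ≡ 147^2 = 21609 ≡ 66 (mod 167)
128^64 ≡ 66^2 = 4356 ≡ 14 (mod 167)
128^128 ≡ 14^2 = 196 ≡ 29 (mod 167)
128^256 ≡ 29^2 = 841 ≡ 6 (mod 167)
128^512 ≡ 6^2 = 36 (mod 167)
128^717 = 128^512 * 128^128 * 128^64 * 128^8 * 128^4 * 128^1 ≡ 36 * 29 * 14 * 100 * 157 * 128 (mod 167).
Accumulate the product:
36 * 29 = 1044 ≡ 42
42 * 14 = 588 ≡ 87
87 * 100 = 8700 ≡ 16
16 * 157 = 2512 ≡ 7
7 * 128 = 896 ≡ 61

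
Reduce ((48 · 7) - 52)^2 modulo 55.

48 · 7 = 336 ≡ 6 (mod 55)
6 - 52 = -46 ≡ 9 (mod 55)
(9)^2 ≡ 26 (mod 55)

26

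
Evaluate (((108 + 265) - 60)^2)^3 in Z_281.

79

108 + 265 = 373 ≡ 92 (mod 281)
92 - 60 = 32
(32)^2 ≡ 181 (mod 281)
(181)^3 ≡ 79 (mod 281)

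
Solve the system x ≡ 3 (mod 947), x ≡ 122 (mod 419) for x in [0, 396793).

26519

947⁻¹ mod 419: 947·296 ≡ 1 (mod 419), so 947⁻¹ ≡ 296.
x = 3 + 947·((122 − 3)·296 mod 419) = 3 + 947·28 = 26519.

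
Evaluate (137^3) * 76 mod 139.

(137)^3 ≡ 131 (mod 139)
131 * 76 = 9956 ≡ 87 (mod 139)

87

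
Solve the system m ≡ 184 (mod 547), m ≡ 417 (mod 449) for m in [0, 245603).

547⁻¹ mod 449: 547·252 ≡ 1 (mod 449), so 547⁻¹ ≡ 252.
m = 184 + 547·((417 − 184)·252 mod 449) = 184 + 547·346 = 189446.
Check: 189446 mod 547 = 184, 189446 mod 449 = 417. ✓

189446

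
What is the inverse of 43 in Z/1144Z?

1011

Run the extended Euclidean algorithm:
1144 = 26*43 + 26
43 = 1*26 + 17
26 = 1*17 + 9
17 = 1*9 + 8
9 = 1*8 + 1
8 = 8*1 + 0
gcd(43, 1144) = 1, so the inverse exists.
Back-substitute for 1:
1 = 1*9 − 1*8
  = −1*17 + 2*9
  = 2*26 − 3*17
  = −3*43 + 5*26
  = 5*1144 − 133*43
So 43⁻¹ ≡ −133 ≡ 1011 (mod 1144).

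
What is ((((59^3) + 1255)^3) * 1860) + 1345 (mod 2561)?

(59)^3 ≡ 499 (mod 2561)
499 + 1255 = 1754
(1754)^3 ≡ 233 (mod 2561)
233 * 1860 = 433380 ≡ 571 (mod 2561)
571 + 1345 = 1916

1916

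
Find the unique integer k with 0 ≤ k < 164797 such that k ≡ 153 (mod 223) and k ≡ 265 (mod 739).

223⁻¹ mod 739: 223*285 ≡ 1 (mod 739), so 223⁻¹ ≡ 285.
k = 153 + 223*((265 − 153)*285 mod 739) = 153 + 223*143 = 32042.

32042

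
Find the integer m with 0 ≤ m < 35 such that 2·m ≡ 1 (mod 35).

18

Apply the Euclidean algorithm and back-substitute:
35 = 17·2 + 1
2 = 2·1 + 0
gcd(2, 35) = 1, so the inverse exists.
Back-substitute for 1:
1 = 1·35 − 17·2
So 2⁻¹ ≡ −17 ≡ 18 (mod 35).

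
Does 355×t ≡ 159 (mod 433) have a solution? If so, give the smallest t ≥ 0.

gcd(355, 433) = 1, so a unique solution mod 433 exists.
355⁻¹ ≡ 272 (mod 433).
t ≡ 272×159 ≡ 381 (mod 433).

381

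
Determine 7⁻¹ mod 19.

11

By the extended Euclidean algorithm:
19 = 2*7 + 5
7 = 1*5 + 2
5 = 2*2 + 1
2 = 2*1 + 0
gcd(7, 19) = 1, so the inverse exists.
Back-substitute for 1:
1 = 1*5 − 2*2
  = −2*7 + 3*5
  = 3*19 − 8*7
So 7⁻¹ ≡ −8 ≡ 11 (mod 19).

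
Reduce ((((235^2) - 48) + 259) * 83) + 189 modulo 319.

121

(235)^2 ≡ 38 (mod 319)
38 - 48 = -10 ≡ 309 (mod 319)
309 + 259 = 568 ≡ 249 (mod 319)
249 * 83 = 20667 ≡ 251 (mod 319)
251 + 189 = 440 ≡ 121 (mod 319)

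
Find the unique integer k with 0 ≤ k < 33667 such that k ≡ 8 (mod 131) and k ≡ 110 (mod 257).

131⁻¹ mod 257: 131*206 ≡ 1 (mod 257), so 131⁻¹ ≡ 206.
k = 8 + 131*((110 − 8)*206 mod 257) = 8 + 131*195 = 25553.

25553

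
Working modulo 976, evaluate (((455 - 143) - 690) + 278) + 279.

179

455 - 143 = 312
312 - 690 = -378 ≡ 598 (mod 976)
598 + 278 = 876
876 + 279 = 1155 ≡ 179 (mod 976)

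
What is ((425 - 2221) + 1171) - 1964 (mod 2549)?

425 - 2221 = -1796 ≡ 753 (mod 2549)
753 + 1171 = 1924
1924 - 1964 = -40 ≡ 2509 (mod 2549)

2509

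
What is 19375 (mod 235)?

105

19375 = 82·235 + 105, so 19375 ≡ 105 (mod 235).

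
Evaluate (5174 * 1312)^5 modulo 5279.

2951

5174 * 1312 = 6788288 ≡ 4773 (mod 5279)
(4773)^5 ≡ 2951 (mod 5279)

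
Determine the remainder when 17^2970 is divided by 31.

1

17^1 ≡ 17 (mod 31)
17^2 ≡ 17^2 = 289 ≡ 10 (mod 31)
17^4 ≡ 10^2 = 100 ≡ 7 (mod 31)
17^8 ≡ 7^2 = 49 ≡ 18 (mod 31)
17^16 ≡ 18^2 = 324 ≡ 14 (mod 31)
17^32 ≡ 14^2 = 196 ≡ 10 (mod 31)
17^64 ≡ 10^2 = 100 ≡ 7 (mod 31)
17^128 ≡ 7^2 = 49 ≡ 18 (mod 31)
17^256 ≡ 18^2 = 324 ≡ 14 (mod 31)
17^512 ≡ 14^2 = 196 ≡ 10 (mod 31)
17^1024 ≡ 10^2 = 100 ≡ 7 (mod 31)
17^2048 ≡ 7^2 = 49 ≡ 18 (mod 31)
17^2970 = 17^2048 × 17^512 × 17^256 × 17^128 × 17^16 × 17^8 × 17^2 ≡ 18 × 10 × 14 × 18 × 14 × 18 × 10 (mod 31).
Accumulate the product:
18 × 10 = 180 ≡ 25
25 × 14 = 350 ≡ 9
9 × 18 = 162 ≡ 7
7 × 14 = 98 ≡ 5
5 × 18 = 90 ≡ 28
28 × 10 = 280 ≡ 1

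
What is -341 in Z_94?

35

-341 = -4·94 + 35, so -341 ≡ 35 (mod 94).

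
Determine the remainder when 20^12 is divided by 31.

Using repeated squaring:
12 in binary is 1100, i.e. 12 = 8 + 4.
20^1 ≡ 20 (mod 31)
20^2 ≡ 20^2 = 400 ≡ 28 (mod 31)
20^4 ≡ 28^2 = 784 ≡ 9 (mod 31)
20^8 ≡ 9^2 = 81 ≡ 19 (mod 31)
20^12 = 20^8 × 20^4 ≡ 19 × 9 (mod 31).
19 × 9 = 171 ≡ 16 (mod 31).

16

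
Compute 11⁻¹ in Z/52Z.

52 = 4*11 + 8
11 = 1*8 + 3
8 = 2*3 + 2
3 = 1*2 + 1
2 = 2*1 + 0
gcd(11, 52) = 1, so the inverse exists.
Bézout: 1 = −4*52 + 19*11.
So 11⁻¹ ≡ 19 (mod 52).

19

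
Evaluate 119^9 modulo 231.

By square-and-multiply:
9 in binary is 1001, i.e. 9 = 8 + 1.
119^1 ≡ 119 (mod 231)
119^2 ≡ 119^2 = 14161 ≡ 70 (mod 231)
119^4 ≡ 70^2 = 4900 ≡ 49 (mod 231)
119^8 ≡ 49^2 = 2401 ≡ 91 (mod 231)
119^9 = 119^8 * 119^1 ≡ 91 * 119 (mod 231).
91 * 119 = 10829 ≡ 203 (mod 231).

203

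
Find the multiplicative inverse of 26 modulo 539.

311

539 = 20×26 + 19
26 = 1×19 + 7
19 = 2×7 + 5
7 = 1×5 + 2
5 = 2×2 + 1
2 = 2×1 + 0
gcd(26, 539) = 1, so the inverse exists.
Bézout: 1 = 11×539 − 228×26.
So 26⁻¹ ≡ −228 ≡ 311 (mod 539).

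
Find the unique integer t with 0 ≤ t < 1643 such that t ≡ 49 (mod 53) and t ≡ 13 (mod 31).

261

53⁻¹ mod 31: 53*24 ≡ 1 (mod 31), so 53⁻¹ ≡ 24.
t = 49 + 53*((13 − 49)*24 mod 31) = 49 + 53*4 = 261.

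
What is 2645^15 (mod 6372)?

Using repeated squaring:
2645^1 ≡ 2645 (mod 6372)
2645^2 ≡ 2645^2 = 6996025 ≡ 5941 (mod 6372)
2645^4 ≡ 5941^2 = 35295481 ≡ 973 (mod 6372)
2645^8 ≡ 973^2 = 946729 ≡ 3673 (mod 6372)
2645^15 = 2645^8 × 2645^4 × 2645^2 × 2645^1 ≡ 3673 × 973 × 5941 × 2645 (mod 6372).
Accumulate the product:
3673 × 973 = 3573829 ≡ 5509
5509 × 5941 = 32728969 ≡ 2377
2377 × 2645 = 6287165 ≡ 4373

4373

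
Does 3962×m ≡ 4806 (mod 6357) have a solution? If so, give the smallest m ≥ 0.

5925

gcd(3962, 6357) = 1, so a unique solution mod 6357 exists.
3962⁻¹ ≡ 2357 (mod 6357).
m ≡ 2357×4806 ≡ 5925 (mod 6357).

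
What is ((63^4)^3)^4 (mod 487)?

185

(63)^4 ≡ 459 (mod 487)
(459)^3 ≡ 450 (mod 487)
(450)^4 ≡ 185 (mod 487)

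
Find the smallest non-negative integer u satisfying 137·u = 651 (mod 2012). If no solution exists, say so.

695

gcd(137, 2012) = 1, so a unique solution mod 2012 exists.
137⁻¹ ≡ 749 (mod 2012).
u ≡ 749·651 ≡ 695 (mod 2012).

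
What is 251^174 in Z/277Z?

261

By square-and-multiply:
174 in binary is 10101110, i.e. 174 = 128 + 32 + 8 + 4 + 2.
251^1 ≡ 251 (mod 277)
251^2 ≡ 251^2 = 63001 ≡ 122 (mod 277)
251^4 ≡ 122^2 = 14884 ≡ 203 (mod 277)
251^8 ≡ 203^2 = 41209 ≡ 213 (mod 277)
251^16 ≡ 213^2 = 45369 ≡ 218 (mod 277)
251^32 ≡ 218^2 = 47524 ≡ 157 (mod 277)
251^64 ≡ 157^2 = 24649 ≡ 273 (mod 277)
251^128 ≡ 273^2 = 74529 ≡ 16 (mod 277)
251^174 = 251^128 · 251^32 · 251^8 · 251^4 · 251^2 ≡ 16 · 157 · 213 · 203 · 122 (mod 277).
Accumulate the product:
16 · 157 = 2512 ≡ 19
19 · 213 = 4047 ≡ 169
169 · 203 = 34307 ≡ 236
236 · 122 = 28792 ≡ 261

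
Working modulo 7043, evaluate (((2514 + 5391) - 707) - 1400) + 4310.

2514 + 5391 = 7905 ≡ 862 (mod 7043)
862 - 707 = 155
155 - 1400 = -1245 ≡ 5798 (mod 7043)
5798 + 4310 = 10108 ≡ 3065 (mod 7043)

3065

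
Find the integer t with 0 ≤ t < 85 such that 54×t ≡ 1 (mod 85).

74

Apply the Euclidean algorithm and back-substitute:
85 = 1×54 + 31
54 = 1×31 + 23
31 = 1×23 + 8
23 = 2×8 + 7
8 = 1×7 + 1
7 = 7×1 + 0
gcd(54, 85) = 1, so the inverse exists.
Back-substitute for 1:
1 = 1×8 − 1×7
  = −1×23 + 3×8
  = 3×31 − 4×23
  = −4×54 + 7×31
  = 7×85 − 11×54
So 54⁻¹ ≡ −11 ≡ 74 (mod 85).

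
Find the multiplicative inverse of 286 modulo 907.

111

By the extended Euclidean algorithm:
907 = 3·286 + 49
286 = 5·49 + 41
49 = 1·41 + 8
41 = 5·8 + 1
8 = 8·1 + 0
gcd(286, 907) = 1, so the inverse exists.
Back-substitute for 1:
1 = 1·41 − 5·8
  = −5·49 + 6·41
  = 6·286 − 35·49
  = −35·907 + 111·286
So 286⁻¹ ≡ 111 (mod 907).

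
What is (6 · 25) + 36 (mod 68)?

50

6 · 25 = 150 ≡ 14 (mod 68)
14 + 36 = 50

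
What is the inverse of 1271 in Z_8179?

6345

Run the extended Euclidean algorithm:
8179 = 6×1271 + 553
1271 = 2×553 + 165
553 = 3×165 + 58
165 = 2×58 + 49
58 = 1×49 + 9
49 = 5×9 + 4
9 = 2×4 + 1
4 = 4×1 + 0
gcd(1271, 8179) = 1, so the inverse exists.
Back-substitute for 1:
1 = 1×9 − 2×4
  = −2×49 + 11×9
  = 11×58 − 13×49
  = −13×165 + 37×58
  = 37×553 − 124×165
  = −124×1271 + 285×553
  = 285×8179 − 1834×1271
So 1271⁻¹ ≡ −1834 ≡ 6345 (mod 8179).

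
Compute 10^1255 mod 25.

0

Using repeated squaring:
10^1 ≡ 10 (mod 25)
10^2 ≡ 10^2 = 100 ≡ 0 (mod 25)
10^4 ≡ 0^2 = 0 (mod 25)
10^8 ≡ 0^2 = 0 (mod 25)
10^16 ≡ 0^2 = 0 (mod 25)
10^32 ≡ 0^2 = 0 (mod 25)
10^64 ≡ 0^2 = 0 (mod 25)
10^128 ≡ 0^2 = 0 (mod 25)
10^256 ≡ 0^2 = 0 (mod 25)
10^512 ≡ 0^2 = 0 (mod 25)
10^1024 ≡ 0^2 = 0 (mod 25)
10^1255 = 10^1024 · 10^128 · 10^64 · 10^32 · 10^4 · 10^2 · 10^1 ≡ 0 · 0 · 0 · 0 · 0 · 0 · 10 (mod 25).
Accumulate the product:
0 · 0 = 0
0 · 0 = 0
0 · 0 = 0
0 · 0 = 0
0 · 0 = 0
0 · 10 = 0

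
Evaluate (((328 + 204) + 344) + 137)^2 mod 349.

328 + 204 = 532 ≡ 183 (mod 349)
183 + 344 = 527 ≡ 178 (mod 349)
178 + 137 = 315
(315)^2 ≡ 109 (mod 349)

109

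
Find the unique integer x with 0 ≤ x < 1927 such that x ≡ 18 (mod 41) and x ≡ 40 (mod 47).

510

41⁻¹ mod 47: 41·39 ≡ 1 (mod 47), so 41⁻¹ ≡ 39.
x = 18 + 41·((40 − 18)·39 mod 47) = 18 + 41·12 = 510.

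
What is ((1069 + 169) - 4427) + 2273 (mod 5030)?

4114

1069 + 169 = 1238
1238 - 4427 = -3189 ≡ 1841 (mod 5030)
1841 + 2273 = 4114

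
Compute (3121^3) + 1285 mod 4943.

4386

(3121)^3 ≡ 3101 (mod 4943)
3101 + 1285 = 4386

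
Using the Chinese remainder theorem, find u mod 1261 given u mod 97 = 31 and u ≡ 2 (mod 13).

613

97⁻¹ mod 13: 97×11 ≡ 1 (mod 13), so 97⁻¹ ≡ 11.
u = 31 + 97×((2 − 31)×11 mod 13) = 31 + 97×6 = 613.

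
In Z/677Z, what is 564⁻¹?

671

677 = 1*564 + 113
564 = 4*113 + 112
113 = 1*112 + 1
112 = 112*1 + 0
gcd(564, 677) = 1, so the inverse exists.
Bézout: 1 = 5*677 − 6*564.
So 564⁻¹ ≡ −6 ≡ 671 (mod 677).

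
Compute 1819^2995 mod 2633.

Compute successive squares:
2995 in binary is 101110110011, i.e. 2995 = 2048 + 512 + 256 + 128 + 32 + 16 + 2 + 1.
1819^1 ≡ 1819 (mod 2633)
1819^2 ≡ 1819^2 = 3308761 ≡ 1713 (mod 2633)
1819^4 ≡ 1713^2 = 2934369 ≡ 1207 (mod 2633)
1819^8 ≡ 1207^2 = 1456849 ≡ 800 (mod 2633)
1819^16 ≡ 800^2 = 640000 ≡ 181 (mod 2633)
1819^32 ≡ 181^2 = 32761 ≡ 1165 (mod 2633)
1819^64 ≡ 1165^2 = 1357225 ≡ 1230 (mod 2633)
1819^128 ≡ 1230^2 = 1512900 ≡ 1558 (mod 2633)
1819^256 ≡ 1558^2 = 2427364 ≡ 2371 (mod 2633)
1819^512 ≡ 2371^2 = 5621641 ≡ 186 (mod 2633)
1819^1024 ≡ 186^2 = 34596 ≡ 367 (mod 2633)
1819^2048 ≡ 367^2 = 134689 ≡ 406 (mod 2633)
1819^2995 = 1819^2048 * 1819^512 * 1819^256 * 1819^128 * 1819^32 * 1819^16 * 1819^2 * 1819^1 ≡ 406 * 186 * 2371 * 1558 * 1165 * 181 * 1713 * 1819 (mod 2633).
Accumulate the product:
406 * 186 = 75516 ≡ 1792
1792 * 2371 = 4248832 ≡ 1803
1803 * 1558 = 2809074 ≡ 2296
2296 * 1165 = 2674840 ≡ 2345
2345 * 181 = 424445 ≡ 532
532 * 1713 = 911316 ≡ 298
298 * 1819 = 542062 ≡ 2297

2297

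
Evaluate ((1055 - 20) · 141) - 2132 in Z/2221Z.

1055 - 20 = 1035
1035 · 141 = 145935 ≡ 1570 (mod 2221)
1570 - 2132 = -562 ≡ 1659 (mod 2221)

1659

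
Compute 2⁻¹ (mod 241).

121

241 = 120*2 + 1
2 = 2*1 + 0
gcd(2, 241) = 1, so the inverse exists.
Back-substitute for 1:
1 = 1*241 − 120*2
So 2⁻¹ ≡ −120 ≡ 121 (mod 241).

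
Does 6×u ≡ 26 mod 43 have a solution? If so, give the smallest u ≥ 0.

gcd(6, 43) = 1, so a unique solution mod 43 exists.
6⁻¹ ≡ 36 (mod 43).
u ≡ 36×26 ≡ 33 (mod 43).

33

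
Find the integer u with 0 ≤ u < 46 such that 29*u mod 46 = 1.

46 = 1*29 + 17
29 = 1*17 + 12
17 = 1*12 + 5
12 = 2*5 + 2
5 = 2*2 + 1
2 = 2*1 + 0
gcd(29, 46) = 1, so the inverse exists.
Bézout: 1 = 12*46 − 19*29.
So 29⁻¹ ≡ −19 ≡ 27 (mod 46).

27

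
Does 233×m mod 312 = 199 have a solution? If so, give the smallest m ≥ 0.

191

gcd(233, 312) = 1, so a unique solution mod 312 exists.
233⁻¹ ≡ 233 (mod 312).
m ≡ 233×199 ≡ 191 (mod 312).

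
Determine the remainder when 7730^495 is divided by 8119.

7730^1 ≡ 7730 (mod 8119)
7730^2 ≡ 7730^2 = 59752900 ≡ 5179 (mod 8119)
7730^4 ≡ 5179^2 = 26822041 ≡ 4984 (mod 8119)
7730^8 ≡ 4984^2 = 24840256 ≡ 4235 (mod 8119)
7730^16 ≡ 4235^2 = 17935225 ≡ 354 (mod 8119)
7730^32 ≡ 354^2 = 125316 ≡ 3531 (mod 8119)
7730^64 ≡ 3531^2 = 12467961 ≡ 5296 (mod 8119)
7730^128 ≡ 5296^2 = 28047616 ≡ 4590 (mod 8119)
7730^256 ≡ 4590^2 = 21068100 ≡ 7414 (mod 8119)
7730^495 = 7730^256 · 7730^128 · 7730^64 · 7730^32 · 7730^8 · 7730^4 · 7730^2 · 7730^1 ≡ 7414 · 4590 · 5296 · 3531 · 4235 · 4984 · 5179 · 7730 (mod 8119).
Accumulate the product:
7414 · 4590 = 34030260 ≡ 3531
3531 · 5296 = 18700176 ≡ 2119
2119 · 3531 = 7482189 ≡ 4590
4590 · 4235 = 19438650 ≡ 1764
1764 · 4984 = 8791776 ≡ 7018
7018 · 5179 = 36346222 ≡ 5578
5578 · 7730 = 43117940 ≡ 6050

6050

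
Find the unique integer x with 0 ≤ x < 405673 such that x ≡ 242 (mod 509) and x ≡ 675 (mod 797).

509⁻¹ mod 797: 509×678 ≡ 1 (mod 797), so 509⁻¹ ≡ 678.
x = 242 + 509×((675 − 242)×678 mod 797) = 242 + 509×278 = 141744.

141744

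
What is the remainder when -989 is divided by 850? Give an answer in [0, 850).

-989 = -2×850 + 711, so -989 ≡ 711 (mod 850).

711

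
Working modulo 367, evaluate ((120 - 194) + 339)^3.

120 - 194 = -74 ≡ 293 (mod 367)
293 + 339 = 632 ≡ 265 (mod 367)
(265)^3 ≡ 156 (mod 367)

156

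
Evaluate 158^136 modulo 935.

356

By square-and-multiply:
136 in binary is 10001000, i.e. 136 = 128 + 8.
158^1 ≡ 158 (mod 935)
158^2 ≡ 158^2 = 24964 ≡ 654 (mod 935)
158^4 ≡ 654^2 = 427716 ≡ 421 (mod 935)
158^8 ≡ 421^2 = 177241 ≡ 526 (mod 935)
158^16 ≡ 526^2 = 276676 ≡ 851 (mod 935)
158^32 ≡ 851^2 = 724201 ≡ 511 (mod 935)
158^64 ≡ 511^2 = 261121 ≡ 256 (mod 935)
158^128 ≡ 256^2 = 65536 ≡ 86 (mod 935)
158^136 = 158^128 * 158^8 ≡ 86 * 526 (mod 935).
86 * 526 = 45236 ≡ 356 (mod 935).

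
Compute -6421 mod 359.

41

-6421 = -18·359 + 41, so -6421 ≡ 41 (mod 359).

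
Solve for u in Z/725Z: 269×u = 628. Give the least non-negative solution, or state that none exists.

gcd(269, 725) = 1, so a unique solution mod 725 exists.
269⁻¹ ≡ 504 (mod 725).
u ≡ 504×628 ≡ 412 (mod 725).

412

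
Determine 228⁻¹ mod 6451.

Run the extended Euclidean algorithm:
6451 = 28*228 + 67
228 = 3*67 + 27
67 = 2*27 + 13
27 = 2*13 + 1
13 = 13*1 + 0
gcd(228, 6451) = 1, so the inverse exists.
Bézout: 1 = −17*6451 + 481*228.
So 228⁻¹ ≡ 481 (mod 6451).

481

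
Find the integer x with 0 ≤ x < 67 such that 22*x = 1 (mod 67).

64

Apply the Euclidean algorithm and back-substitute:
67 = 3×22 + 1
22 = 22×1 + 0
gcd(22, 67) = 1, so the inverse exists.
Back-substitute for 1:
1 = 1×67 − 3×22
So 22⁻¹ ≡ −3 ≡ 64 (mod 67).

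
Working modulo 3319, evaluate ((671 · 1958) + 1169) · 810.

671 · 1958 = 1313818 ≡ 2813 (mod 3319)
2813 + 1169 = 3982 ≡ 663 (mod 3319)
663 · 810 = 537030 ≡ 2671 (mod 3319)

2671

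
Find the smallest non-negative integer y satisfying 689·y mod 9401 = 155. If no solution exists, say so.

gcd(689, 9401) = 1, so a unique solution mod 9401 exists.
689⁻¹ ≡ 614 (mod 9401).
y ≡ 614·155 ≡ 1160 (mod 9401).

1160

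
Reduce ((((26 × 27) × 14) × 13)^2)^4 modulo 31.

7

26 × 27 = 702 ≡ 20 (mod 31)
20 × 14 = 280 ≡ 1 (mod 31)
1 × 13 = 13
(13)^2 ≡ 14 (mod 31)
(14)^4 ≡ 7 (mod 31)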